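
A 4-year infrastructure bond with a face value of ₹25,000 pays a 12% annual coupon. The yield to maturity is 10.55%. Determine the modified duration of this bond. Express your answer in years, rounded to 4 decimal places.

Periodic yield y = 0.1055. First find Macaulay duration:
  t   CF        PV=CF/(1+0.1055)^t    t·PV
  1     3,000.00     2,713.7042     2,713.7042
  2     3,000.00     2,454.7302     4,909.4603
  3     3,000.00     2,220.4705     6,661.4116
  4    28,000.00    18,746.6229    74,986.4917
  Σ                 26,135.5278    89,271.0678
P = 26,135.5278; Macaulay duration = 89,271.0678 / 26,135.5278 = 3.41570 years.
Modified duration = D_Mac / (1 + y) = 3.41570 / 1.1055 = 3.08973 years.

3.0897 years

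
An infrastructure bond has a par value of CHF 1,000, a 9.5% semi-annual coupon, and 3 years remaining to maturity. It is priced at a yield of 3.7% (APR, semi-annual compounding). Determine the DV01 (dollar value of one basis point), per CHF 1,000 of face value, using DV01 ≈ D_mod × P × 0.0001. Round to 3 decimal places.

CHF 0.309

Periodic yield y = 0.0185.
  t   CF        PV=CF/(1+0.0185)^t    t·PV
  1        47.50        46.6372        46.6372
  2        47.50        45.7901        91.5802
  3        47.50        44.9584       134.8751
  4        47.50        44.1417       176.5670
  5        47.50        43.3400       216.6998
  6     1,047.50       938.3996     5,630.3978
  Σ                  1,163.2670     6,296.7571
P = 1,163.2670; D_Mac = 5.41299 half-year periods = 2.70650 yrs; D_mod = 2.65734 yrs.
DV01 ≈ 2.65734 × 1,163.2670 × 0.0001 = 0.309119.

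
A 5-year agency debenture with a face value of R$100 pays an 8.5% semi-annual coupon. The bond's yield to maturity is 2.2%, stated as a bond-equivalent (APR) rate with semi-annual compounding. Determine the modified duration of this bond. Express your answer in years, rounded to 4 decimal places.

Periodic yield y = 0.011. First find Macaulay duration:
  t   CF        PV=CF/(1+0.011)^t    t·PV
  1         4.25         4.2038         4.2038
  2         4.25         4.1580         8.3160
  3         4.25         4.1128        12.3383
  4         4.25         4.0680        16.2721
  5         4.25         4.0238        20.1189
  6         4.25         3.9800        23.8799
  7         4.25         3.9367        27.5568
  8         4.25         3.8939        31.1508
  9         4.25         3.8515        34.6634
  10      104.25        93.4468       934.4682
  Σ                    129.6752     1,112.9682
P = 129.6752; Macaulay duration = 1,112.9682 / 129.6752 = 8.58274 half-year periods = 4.29137 years.
Modified duration = D_Mac / (1 + y) = 4.29137 / 1.011 = 4.24468 years.

4.2447 years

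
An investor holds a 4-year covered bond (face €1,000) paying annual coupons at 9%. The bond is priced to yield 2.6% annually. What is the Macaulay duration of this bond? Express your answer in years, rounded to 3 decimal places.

Periodic yield y = 0.026. Discount each cash flow and weight by its year:
  t   CF        PV=CF/(1+0.026)^t    t·PV
  1        90.00        87.7193        87.7193
  2        90.00        85.4964       170.9928
  3        90.00        83.3298       249.9895
  4     1,090.00       983.6420     3,934.5679
  Σ                  1,240.1875     4,443.2694
Price P = Σ PV = 1,240.1875.
Macaulay duration = Σ(t·PV) / P = 4,443.2694 / 1,240.1875 = 3.58274 years.

3.583 years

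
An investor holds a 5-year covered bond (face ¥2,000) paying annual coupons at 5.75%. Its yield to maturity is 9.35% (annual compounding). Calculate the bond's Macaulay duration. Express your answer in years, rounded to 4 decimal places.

Periodic yield y = 0.0935. Discount each cash flow and weight by its year:
  t   CF        PV=CF/(1+0.0935)^t    t·PV
  1       115.00       105.1669       105.1669
  2       115.00        96.1746       192.3491
  3       115.00        87.9511       263.8534
  4       115.00        80.4309       321.7234
  5     2,115.00     1,352.7465     6,763.7327
  Σ                  1,722.4700     7,646.8256
Price P = Σ PV = 1,722.4700.
Macaulay duration = Σ(t·PV) / P = 7,646.8256 / 1,722.4700 = 4.43945 years.

4.4395 years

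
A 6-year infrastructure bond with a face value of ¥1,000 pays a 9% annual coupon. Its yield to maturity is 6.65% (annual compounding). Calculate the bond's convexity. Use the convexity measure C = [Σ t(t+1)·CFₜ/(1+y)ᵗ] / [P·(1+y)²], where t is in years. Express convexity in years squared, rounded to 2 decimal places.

With y = 0.0665:
  t   CF        PV=CF/(1+0.0665)^t    t·PV        t(t+1)·PV
  1        90.00        84.3882        84.3882         168.7764
  2        90.00        79.1263       158.2526         474.7577
  3        90.00        74.1925       222.5775         890.3098
  4        90.00        69.5663       278.2653       1,391.3265
  5        90.00        65.2286       326.1431       1,956.8587
  6     1,090.00       740.7324     4,444.3944      31,110.7607
  Σ                  1,113.2343     5,514.0210      35,992.7898
P = 1,113.2343.
Convexity = Σ t(t+1)·PV / [P·(1+y)²] = 35,992.7898 / (1,113.2343 × 1.137422) = 28.42544.

28.43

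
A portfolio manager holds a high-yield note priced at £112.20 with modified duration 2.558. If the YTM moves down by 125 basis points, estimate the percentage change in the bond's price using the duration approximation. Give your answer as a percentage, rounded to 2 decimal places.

Duration approximation: ΔP/P ≈ -D_mod · Δy = -2.558 × (-0.0125) = +0.031975.
As a percentage: +3.1975%.

+3.20%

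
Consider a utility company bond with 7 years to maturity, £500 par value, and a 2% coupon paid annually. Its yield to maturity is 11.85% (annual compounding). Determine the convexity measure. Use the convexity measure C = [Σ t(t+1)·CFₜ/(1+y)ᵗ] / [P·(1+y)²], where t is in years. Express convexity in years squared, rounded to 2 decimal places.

With y = 0.1185:
  t   CF        PV=CF/(1+0.1185)^t    t·PV        t(t+1)·PV
  1        10.00         8.9405         8.9405          17.8811
  2        10.00         7.9933        15.9867          47.9600
  3        10.00         7.1465        21.4394          85.7577
  4        10.00         6.3893        25.5574         127.7868
  5        10.00         5.7124        28.5621         171.3726
  6        10.00         5.1072        30.6433         214.5030
  7       510.00       232.8725     1,630.1077      13,040.8615
  Σ                    274.1619     1,761.2371      13,706.1228
P = 274.1619.
Convexity = Σ t(t+1)·PV / [P·(1+y)²] = 13,706.1228 / (274.1619 × 1.251042) = 39.96093.

39.96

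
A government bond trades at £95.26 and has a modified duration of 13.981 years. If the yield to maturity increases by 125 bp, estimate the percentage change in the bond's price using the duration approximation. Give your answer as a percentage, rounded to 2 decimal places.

-17.48%

Duration approximation: ΔP/P ≈ -D_mod · Δy = -13.981 × (+0.0125) = -0.1747625.
As a percentage: -17.47625%.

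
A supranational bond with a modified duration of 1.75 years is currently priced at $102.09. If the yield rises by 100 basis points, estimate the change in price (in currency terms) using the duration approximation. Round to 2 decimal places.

-$1.79

Duration approximation: ΔP/P ≈ -D_mod · Δy = -1.75 × (+0.01) = -0.017500.
ΔP ≈ 102.09 × (-0.017500) = -1.786575.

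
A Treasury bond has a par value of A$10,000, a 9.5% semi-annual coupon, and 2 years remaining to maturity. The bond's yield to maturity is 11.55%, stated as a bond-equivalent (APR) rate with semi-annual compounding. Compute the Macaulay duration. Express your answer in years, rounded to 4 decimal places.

Periodic yield y = 0.05775. Discount each cash flow and weight by its period:
  t   CF        PV=CF/(1+0.05775)^t    t·PV
  1       475.00       449.0664       449.0664
  2       475.00       424.5487       849.0975
  3       475.00       401.3696     1,204.1089
  4    10,475.00     8,368.0043    33,472.0173
  Σ                  9,642.9891    35,974.2900
Price P = Σ PV = 9,642.9891.
Macaulay duration = Σ(t·PV) / P = 35,974.2900 / 9,642.9891 = 3.73062 half-year periods.
In years: 3.73062 / 2 = 1.86531 years.

1.8653 years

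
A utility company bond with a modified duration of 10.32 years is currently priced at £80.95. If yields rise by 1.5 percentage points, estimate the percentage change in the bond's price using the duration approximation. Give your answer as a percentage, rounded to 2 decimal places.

-15.48%

Duration approximation: ΔP/P ≈ -D_mod · Δy = -10.32 × (+0.015) = -0.154800.
As a percentage: -15.4800%.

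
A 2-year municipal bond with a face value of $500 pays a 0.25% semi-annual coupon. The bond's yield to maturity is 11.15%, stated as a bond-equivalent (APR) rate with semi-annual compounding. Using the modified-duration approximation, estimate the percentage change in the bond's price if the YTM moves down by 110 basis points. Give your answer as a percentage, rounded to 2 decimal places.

Periodic yield y = 0.05575. Modified duration first:
  t   CF        PV=CF/(1+0.05575)^t    t·PV
  1        0.625         0.5920         0.5920
  2        0.625         0.5607         1.1215
  3        0.625         0.5311         1.5934
  4      500.625       402.9658     1,611.8631
  Σ                    404.6496     1,615.1700
P = 404.6496; D_Mac = 3.99153 half-year periods = 1.99576 yrs; D_mod = 1.99576/(1+0.05575) = 1.89038 yrs.
ΔP/P ≈ -D_mod · Δy = -1.89038 × (-0.011) = +0.020794 = +2.0794%.

+2.08%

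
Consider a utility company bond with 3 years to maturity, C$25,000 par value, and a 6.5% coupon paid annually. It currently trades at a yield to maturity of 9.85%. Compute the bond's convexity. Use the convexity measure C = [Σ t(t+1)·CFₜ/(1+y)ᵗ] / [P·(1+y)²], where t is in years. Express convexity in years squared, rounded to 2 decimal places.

With y = 0.0985:
  t   CF        PV=CF/(1+0.0985)^t    t·PV        t(t+1)·PV
  1     1,625.00     1,479.2899     1,479.2899       2,958.5799
  2     1,625.00     1,346.6454     2,693.2907       8,079.8722
  3    26,625.00    20,085.8138    60,257.4414     241,029.7658
  Σ                 22,911.7491    64,430.0221     252,068.2179
P = 22,911.7491.
Convexity = Σ t(t+1)·PV / [P·(1+y)²] = 252,068.2179 / (22,911.7491 × 1.206702) = 9.11716.

9.12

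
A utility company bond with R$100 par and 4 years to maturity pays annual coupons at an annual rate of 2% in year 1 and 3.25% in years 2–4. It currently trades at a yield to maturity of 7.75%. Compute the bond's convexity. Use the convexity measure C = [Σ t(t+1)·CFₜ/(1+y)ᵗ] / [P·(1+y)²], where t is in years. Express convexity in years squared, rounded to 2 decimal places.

16.27

With y = 0.0775:
  t   CF        PV=CF/(1+0.0775)^t    t·PV        t(t+1)·PV
  1         2.00         1.8561         1.8561           3.7123
  2         3.25         2.7993         5.5986          16.7958
  3         3.25         2.5980         7.7939          31.1755
  4       103.25        76.5986       306.3945       1,531.9724
  Σ                     83.8520       321.6431       1,583.6559
P = 83.8520.
Convexity = Σ t(t+1)·PV / [P·(1+y)²] = 1,583.6559 / (83.8520 × 1.161006) = 16.26720.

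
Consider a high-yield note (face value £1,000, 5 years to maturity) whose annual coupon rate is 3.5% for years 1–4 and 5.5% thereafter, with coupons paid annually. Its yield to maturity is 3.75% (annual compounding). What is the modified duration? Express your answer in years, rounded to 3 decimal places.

4.507 years

Periodic yield y = 0.0375. First find Macaulay duration:
  t   CF        PV=CF/(1+0.0375)^t    t·PV
  1        35.00        33.7349        33.7349
  2        35.00        32.5156        65.0312
  3        35.00        31.3403        94.0210
  4        35.00        30.2076       120.8302
  5     1,055.00       877.6310     4,388.1548
  Σ                  1,005.4294     4,701.7722
P = 1,005.4294; Macaulay duration = 4,701.7722 / 1,005.4294 = 4.67638 years.
Modified duration = D_Mac / (1 + y) = 4.67638 / 1.0375 = 4.50736 years.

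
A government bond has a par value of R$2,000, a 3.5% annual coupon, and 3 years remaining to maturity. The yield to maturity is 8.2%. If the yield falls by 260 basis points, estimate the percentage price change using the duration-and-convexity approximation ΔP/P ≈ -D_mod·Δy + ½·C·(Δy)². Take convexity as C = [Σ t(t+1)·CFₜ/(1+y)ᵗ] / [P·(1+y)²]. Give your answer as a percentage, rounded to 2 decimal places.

+7.28%

With y = 0.082:
  t   CF        PV=CF/(1+0.082)^t    t·PV        t(t+1)·PV
  1        70.00        64.6950        64.6950         129.3900
  2        70.00        59.7921       119.5841         358.7524
  3     2,070.00     1,634.1374     4,902.4121      19,609.6485
  Σ                  1,758.6244     5,086.6913      20,097.7909
P = 1,758.6244; D_Mac = 2.89243 yrs; D_mod = 2.67322 yrs; C = 9.76159.
Duration effect: -2.67322 × (-0.026) = +0.069504
Convexity effect: 0.5 × 9.76159 × (-0.026)² = +0.0032994
ΔP/P ≈ +0.069504 + 0.0032994 = +0.072803 = +7.2803%.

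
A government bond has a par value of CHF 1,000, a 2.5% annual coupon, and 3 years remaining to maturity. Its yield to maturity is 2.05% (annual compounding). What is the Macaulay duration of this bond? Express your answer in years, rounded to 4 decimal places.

Periodic yield y = 0.0205. Discount each cash flow and weight by its year:
  t   CF        PV=CF/(1+0.0205)^t    t·PV
  1        25.00        24.4978        24.4978
  2        25.00        24.0057        48.0114
  3     1,025.00       964.4614     2,893.3841
  Σ                  1,012.9648     2,965.8933
Price P = Σ PV = 1,012.9648.
Macaulay duration = Σ(t·PV) / P = 2,965.8933 / 1,012.9648 = 2.92793 years.

2.9279 years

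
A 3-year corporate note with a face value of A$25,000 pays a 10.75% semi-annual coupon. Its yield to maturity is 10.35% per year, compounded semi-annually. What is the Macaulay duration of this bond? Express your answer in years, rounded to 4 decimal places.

Periodic yield y = 0.05175. Discount each cash flow and weight by its period:
  t   CF        PV=CF/(1+0.05175)^t    t·PV
  1     1,343.75     1,277.6325     1,277.6325
  2     1,343.75     1,214.7683     2,429.5365
  3     1,343.75     1,154.9972     3,464.9915
  4     1,343.75     1,098.1670     4,392.6681
  5     1,343.75     1,044.1331     5,220.6656
  6    26,343.75    19,462.6724   116,776.0343
  Σ                 25,252.3705   133,561.5285
Price P = Σ PV = 25,252.3705.
Macaulay duration = Σ(t·PV) / P = 133,561.5285 / 25,252.3705 = 5.28907 half-year periods.
In years: 5.28907 / 2 = 2.64453 years.

2.6445 years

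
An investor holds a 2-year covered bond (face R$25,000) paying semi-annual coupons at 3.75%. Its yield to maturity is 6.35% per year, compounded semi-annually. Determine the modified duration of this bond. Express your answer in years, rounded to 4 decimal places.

1.8841 years

Periodic yield y = 0.03175. First find Macaulay duration:
  t   CF        PV=CF/(1+0.03175)^t    t·PV
  1       468.75       454.3252       454.3252
  2       468.75       440.3442       880.6885
  3       468.75       426.7936     1,280.3807
  4    25,468.75    22,475.5185    89,902.0742
  Σ                 23,796.9815    92,517.4685
P = 23,796.9815; Macaulay duration = 92,517.4685 / 23,796.9815 = 3.88778 half-year periods = 1.94389 years.
Modified duration = D_Mac / (1 + y) = 1.94389 / 1.03175 = 1.88407 years.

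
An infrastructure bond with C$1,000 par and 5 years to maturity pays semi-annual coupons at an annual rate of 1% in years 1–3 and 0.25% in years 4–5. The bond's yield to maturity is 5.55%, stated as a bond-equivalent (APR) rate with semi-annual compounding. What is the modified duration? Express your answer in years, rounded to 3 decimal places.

Periodic yield y = 0.02775. First find Macaulay duration:
  t   CF        PV=CF/(1+0.02775)^t    t·PV
  1         5.00         4.8650         4.8650
  2         5.00         4.7336         9.4673
  3         5.00         4.6058        13.8175
  4         5.00         4.4815        17.9259
  5         5.00         4.3605        21.8023
  6         5.00         4.2427        25.4564
  7         1.25         1.0320         7.2243
  8         1.25         1.0042         8.0334
  9         1.25         0.9771         8.7936
  10    1,001.25       761.4961     7,614.9608
  Σ                    791.7985     7,732.3464
P = 791.7985; Macaulay duration = 7,732.3464 / 791.7985 = 9.76555 half-year periods = 4.88277 years.
Modified duration = D_Mac / (1 + y) = 4.88277 / 1.02775 = 4.75094 years.

4.751 years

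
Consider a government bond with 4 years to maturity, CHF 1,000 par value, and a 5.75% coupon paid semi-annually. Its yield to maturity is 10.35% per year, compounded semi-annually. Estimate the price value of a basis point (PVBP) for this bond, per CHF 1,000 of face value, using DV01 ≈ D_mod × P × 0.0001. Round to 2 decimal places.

CHF 0.29

Periodic yield y = 0.05175.
  t   CF        PV=CF/(1+0.05175)^t    t·PV
  1        28.75        27.3354        27.3354
  2        28.75        25.9904        51.9808
  3        28.75        24.7116        74.1347
  4        28.75        23.4957        93.9827
  5        28.75        22.3396       111.6980
  6        28.75        21.2404       127.4424
  7        28.75        20.1953       141.3671
  8     1,028.75       687.0838     5,496.6701
  Σ                    852.3921     6,124.6110
P = 852.3921; D_Mac = 7.18520 half-year periods = 3.59260 yrs; D_mod = 3.41583 yrs.
DV01 ≈ 3.41583 × 852.3921 × 0.0001 = 0.291163.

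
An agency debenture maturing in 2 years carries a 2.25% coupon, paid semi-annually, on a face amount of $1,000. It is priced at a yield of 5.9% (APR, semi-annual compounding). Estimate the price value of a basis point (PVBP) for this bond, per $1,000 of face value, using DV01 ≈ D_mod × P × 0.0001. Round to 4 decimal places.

$0.1780

Periodic yield y = 0.0295.
  t   CF        PV=CF/(1+0.0295)^t    t·PV
  1        11.25        10.9276        10.9276
  2        11.25        10.6145        21.2290
  3        11.25        10.3104        30.9311
  4     1,011.25       900.2293     3,600.9171
  Σ                    932.0818     3,664.0048
P = 932.0818; D_Mac = 3.93099 half-year periods = 1.96550 yrs; D_mod = 1.90917 yrs.
DV01 ≈ 1.90917 × 932.0818 × 0.0001 = 0.177951.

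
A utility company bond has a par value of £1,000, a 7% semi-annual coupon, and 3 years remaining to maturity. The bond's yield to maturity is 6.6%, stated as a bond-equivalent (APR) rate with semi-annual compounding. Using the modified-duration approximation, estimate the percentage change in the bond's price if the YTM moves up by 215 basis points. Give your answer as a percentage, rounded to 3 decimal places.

Periodic yield y = 0.033. Modified duration first:
  t   CF        PV=CF/(1+0.033)^t    t·PV
  1        35.00        33.8819        33.8819
  2        35.00        32.7995        65.5990
  3        35.00        31.7517        95.2551
  4        35.00        30.7374       122.9495
  5        35.00        29.7554       148.7772
  6     1,035.00       851.8015     5,110.8092
  Σ                  1,010.7275     5,577.2720
P = 1,010.7275; D_Mac = 5.51808 half-year periods = 2.75904 yrs; D_mod = 2.75904/(1+0.033) = 2.67090 yrs.
ΔP/P ≈ -D_mod · Δy = -2.67090 × (+0.0215) = -0.057424 = -5.7424%.

-5.742%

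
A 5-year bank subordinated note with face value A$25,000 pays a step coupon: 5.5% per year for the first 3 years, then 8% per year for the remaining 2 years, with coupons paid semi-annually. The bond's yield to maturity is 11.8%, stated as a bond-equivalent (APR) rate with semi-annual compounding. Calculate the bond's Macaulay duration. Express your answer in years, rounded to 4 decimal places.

4.3362 years

Periodic yield y = 0.059. Discount each cash flow and weight by its period:
  t   CF        PV=CF/(1+0.059)^t    t·PV
  1       687.50       649.1974       649.1974
  2       687.50       613.0287     1,226.0573
  3       687.50       578.8750     1,736.6251
  4       687.50       546.6242     2,186.4968
  5       687.50       516.1702     2,580.8508
  6       687.50       487.4128     2,924.4769
  7     1,000.00       669.4656     4,686.2593
  8     1,000.00       632.1677     5,057.3418
  9     1,000.00       596.9478     5,372.5302
  10   26,000.00    14,655.9423   146,559.4231
  Σ                 19,945.8317   172,979.2589
Price P = Σ PV = 19,945.8317.
Macaulay duration = Σ(t·PV) / P = 172,979.2589 / 19,945.8317 = 8.67245 half-year periods.
In years: 8.67245 / 2 = 4.33623 years.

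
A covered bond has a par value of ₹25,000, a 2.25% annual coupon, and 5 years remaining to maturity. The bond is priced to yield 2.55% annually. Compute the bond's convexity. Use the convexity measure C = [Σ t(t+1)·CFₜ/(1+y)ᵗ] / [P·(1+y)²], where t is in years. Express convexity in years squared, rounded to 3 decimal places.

With y = 0.0255:
  t   CF        PV=CF/(1+0.0255)^t    t·PV        t(t+1)·PV
  1       562.50       548.5129       548.5129       1,097.0258
  2       562.50       534.8736     1,069.7473       3,209.2419
  3       562.50       521.5735     1,564.7206       6,258.8822
  4       562.50       508.6041     2,034.4165      10,172.0823
  5    25,562.50    22,538.4996   112,692.4981     676,154.9886
  Σ                 24,652.0638   117,909.8953     696,892.2208
P = 24,652.0638.
Convexity = Σ t(t+1)·PV / [P·(1+y)²] = 696,892.2208 / (24,652.0638 × 1.051650) = 26.88073.

26.881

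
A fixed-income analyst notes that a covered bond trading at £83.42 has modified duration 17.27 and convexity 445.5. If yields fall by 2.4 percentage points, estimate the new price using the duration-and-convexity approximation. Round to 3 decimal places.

Duration effect: -D_mod·Δy = -17.27 × (-0.024) = +0.414480
Convexity effect: ½·C·(Δy)² = 0.5 × 445.5 × (-0.024)² = +0.1283040
ΔP/P ≈ +0.414480 + 0.1283040 = +0.542784
New price ≈ 83.42 × (1 + 0.542784) = 128.69904128.

£128.699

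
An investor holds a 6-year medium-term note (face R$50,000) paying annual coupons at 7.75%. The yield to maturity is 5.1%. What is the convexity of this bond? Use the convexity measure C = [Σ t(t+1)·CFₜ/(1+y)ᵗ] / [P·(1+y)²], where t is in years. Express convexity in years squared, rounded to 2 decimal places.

With y = 0.051:
  t   CF        PV=CF/(1+0.051)^t    t·PV        t(t+1)·PV
  1     3,875.00     3,686.9648     3,686.9648       7,373.9296
  2     3,875.00     3,508.0540     7,016.1081      21,048.3242
  3     3,875.00     3,337.8250    10,013.4749      40,053.8996
  4     3,875.00     3,175.8563    12,703.4252      63,517.1259
  5     3,875.00     3,021.7472    15,108.7359      90,652.4157
  6    53,875.00    39,973.3906   239,840.3434   1,678,882.4040
  Σ                 56,703.8379   288,369.0523   1,901,528.0990
P = 56,703.8379.
Convexity = Σ t(t+1)·PV / [P·(1+y)²] = 1,901,528.0990 / (56,703.8379 × 1.104601) = 30.35882.

30.36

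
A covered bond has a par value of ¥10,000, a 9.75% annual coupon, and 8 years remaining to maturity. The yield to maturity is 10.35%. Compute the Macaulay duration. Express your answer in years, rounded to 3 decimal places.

5.872 years

Periodic yield y = 0.1035. Discount each cash flow and weight by its year:
  t   CF        PV=CF/(1+0.1035)^t    t·PV
  1       975.00       883.5523       883.5523
  2       975.00       800.6818     1,601.3635
  3       975.00       725.5838     2,176.7515
  4       975.00       657.5295     2,630.1181
  5       975.00       595.8582     2,979.2911
  6       975.00       539.9712     3,239.8272
  7       975.00       489.3260     3,425.2817
  8    10,975.00     4,991.4397    39,931.5176
  Σ                  9,683.9425    56,867.7030
Price P = Σ PV = 9,683.9425.
Macaulay duration = Σ(t·PV) / P = 56,867.7030 / 9,683.9425 = 5.87237 years.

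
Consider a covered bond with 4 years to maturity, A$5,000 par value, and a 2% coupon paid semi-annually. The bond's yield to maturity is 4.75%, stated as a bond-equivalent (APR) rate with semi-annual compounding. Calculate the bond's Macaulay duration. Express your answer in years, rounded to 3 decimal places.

3.855 years

Periodic yield y = 0.02375. Discount each cash flow and weight by its period:
  t   CF        PV=CF/(1+0.02375)^t    t·PV
  1        50.00        48.8400        48.8400
  2        50.00        47.7070        95.4140
  3        50.00        46.6003       139.8008
  4        50.00        45.5192       182.0767
  5        50.00        44.4632       222.3159
  6        50.00        43.4317       260.5900
  7        50.00        42.4241       296.9687
  8     5,050.00     4,185.4298    33,483.4382
  Σ                  4,504.4152    34,729.4443
Price P = Σ PV = 4,504.4152.
Macaulay duration = Σ(t·PV) / P = 34,729.4443 / 4,504.4152 = 7.71009 half-year periods.
In years: 7.71009 / 2 = 3.85504 years.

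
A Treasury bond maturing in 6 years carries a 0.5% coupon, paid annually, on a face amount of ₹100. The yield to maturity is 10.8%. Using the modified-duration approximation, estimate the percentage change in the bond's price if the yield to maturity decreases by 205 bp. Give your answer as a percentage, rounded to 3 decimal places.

Periodic yield y = 0.108. Modified duration first:
  t   CF        PV=CF/(1+0.108)^t    t·PV
  1         0.50         0.4513         0.4513
  2         0.50         0.4073         0.8146
  3         0.50         0.3676         1.1027
  4         0.50         0.3318         1.3270
  5         0.50         0.2994         1.4971
  6       100.50        54.3160       325.8958
  Σ                     56.1732       331.0884
P = 56.1732; D_Mac = 5.89406 yrs; D_mod = 5.89406/(1+0.108) = 5.31955 yrs.
ΔP/P ≈ -D_mod · Δy = -5.31955 × (-0.0205) = +0.109051 = +10.9051%.

+10.905%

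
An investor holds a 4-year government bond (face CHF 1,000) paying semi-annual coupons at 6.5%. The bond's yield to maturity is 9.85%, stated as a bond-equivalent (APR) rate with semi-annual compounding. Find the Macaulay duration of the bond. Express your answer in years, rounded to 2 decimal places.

3.56 years

Periodic yield y = 0.04925. Discount each cash flow and weight by its period:
  t   CF        PV=CF/(1+0.04925)^t    t·PV
  1        32.50        30.9745        30.9745
  2        32.50        29.5206        59.0412
  3        32.50        28.1350        84.4049
  4        32.50        26.8144       107.2574
  5        32.50        25.5557       127.7787
  6        32.50        24.3562       146.1372
  7        32.50        23.2130       162.4907
  8     1,032.50       702.8429     5,622.7429
  Σ                    891.4122     6,340.8276
Price P = Σ PV = 891.4122.
Macaulay duration = Σ(t·PV) / P = 6,340.8276 / 891.4122 = 7.11324 half-year periods.
In years: 7.11324 / 2 = 3.55662 years.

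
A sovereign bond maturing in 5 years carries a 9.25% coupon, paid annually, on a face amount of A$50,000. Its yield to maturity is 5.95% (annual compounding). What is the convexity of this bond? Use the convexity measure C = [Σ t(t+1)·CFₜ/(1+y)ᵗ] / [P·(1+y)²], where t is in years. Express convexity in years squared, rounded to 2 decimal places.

21.60

With y = 0.0595:
  t   CF        PV=CF/(1+0.0595)^t    t·PV        t(t+1)·PV
  1     4,625.00     4,365.2666     4,365.2666       8,730.5333
  2     4,625.00     4,120.1195     8,240.2390      24,720.7171
  3     4,625.00     3,888.7395    11,666.2186      46,664.8743
  4     4,625.00     3,670.3535    14,681.4140      73,407.0698
  5    54,625.00    40,915.3852   204,576.9262   1,227,461.5575
  Σ                 56,959.8644   243,530.0645   1,380,984.7519
P = 56,959.8644.
Convexity = Σ t(t+1)·PV / [P·(1+y)²] = 1,380,984.7519 / (56,959.8644 × 1.122540) = 21.59822.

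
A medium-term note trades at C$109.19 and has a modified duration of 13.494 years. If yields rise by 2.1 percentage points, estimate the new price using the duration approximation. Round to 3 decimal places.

Duration approximation: ΔP/P ≈ -D_mod · Δy = -13.494 × (+0.021) = -0.283374.
New price ≈ 109.19 × (1 - 0.283374) = 78.24839294.

C$78.248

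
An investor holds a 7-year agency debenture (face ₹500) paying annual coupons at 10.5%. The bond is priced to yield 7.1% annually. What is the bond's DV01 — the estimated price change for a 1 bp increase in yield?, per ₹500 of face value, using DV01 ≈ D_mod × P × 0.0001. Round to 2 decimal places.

Periodic yield y = 0.071.
  t   CF        PV=CF/(1+0.071)^t    t·PV
  1        52.50        49.0196        49.0196
  2        52.50        45.7699        91.5399
  3        52.50        42.7357       128.2071
  4        52.50        39.9026       159.6105
  5        52.50        37.2573       186.2867
  6        52.50        34.7874       208.7246
  7       552.50       341.8267     2,392.7869
  Σ                    591.2994     3,216.1754
P = 591.2994; D_Mac = 5.43917 yrs; D_mod = 5.07859 yrs.
DV01 ≈ 5.07859 × 591.2994 × 0.0001 = 0.300296.

₹0.30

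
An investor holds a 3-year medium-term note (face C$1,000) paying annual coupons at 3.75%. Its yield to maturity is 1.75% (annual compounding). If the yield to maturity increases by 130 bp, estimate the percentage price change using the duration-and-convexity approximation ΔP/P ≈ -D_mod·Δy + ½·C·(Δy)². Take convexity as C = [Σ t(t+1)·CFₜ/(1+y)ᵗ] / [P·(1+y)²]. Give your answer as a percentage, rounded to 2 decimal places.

With y = 0.0175:
  t   CF        PV=CF/(1+0.0175)^t    t·PV        t(t+1)·PV
  1        37.50        36.8550        36.8550          73.7101
  2        37.50        36.2212        72.4423         217.3270
  3     1,037.50       984.8835     2,954.6504      11,818.6017
  Σ                  1,057.9597     3,063.9478      12,109.6388
P = 1,057.9597; D_Mac = 2.89609 yrs; D_mod = 2.84628 yrs; C = 11.05588.
Duration effect: -2.84628 × (+0.013) = -0.037002
Convexity effect: 0.5 × 11.05588 × (0.013)² = +0.0009342
ΔP/P ≈ -0.037002 + 0.0009342 = -0.036067 = -3.6067%.

-3.61%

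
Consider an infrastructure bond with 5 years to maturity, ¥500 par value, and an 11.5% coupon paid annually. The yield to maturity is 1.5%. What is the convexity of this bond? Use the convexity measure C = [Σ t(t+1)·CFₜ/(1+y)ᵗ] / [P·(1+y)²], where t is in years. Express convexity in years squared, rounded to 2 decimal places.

23.27

With y = 0.015:
  t   CF        PV=CF/(1+0.015)^t    t·PV        t(t+1)·PV
  1        57.50        56.6502        56.6502         113.3005
  2        57.50        55.8131       111.6261         334.8783
  3        57.50        54.9882       164.9647         659.8587
  4        57.50        54.1756       216.7024       1,083.5119
  5       557.50       517.5051     2,587.5257      15,525.1539
  Σ                    739.1322     3,137.4691      17,716.7033
P = 739.1322.
Convexity = Σ t(t+1)·PV / [P·(1+y)²] = 17,716.7033 / (739.1322 × 1.030225) = 23.26637.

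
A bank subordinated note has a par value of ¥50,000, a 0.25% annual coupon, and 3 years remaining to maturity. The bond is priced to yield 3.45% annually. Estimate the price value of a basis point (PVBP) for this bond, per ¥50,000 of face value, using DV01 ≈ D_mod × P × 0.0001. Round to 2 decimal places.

¥13.16

Periodic yield y = 0.0345.
  t   CF        PV=CF/(1+0.0345)^t    t·PV
  1       125.00       120.8313       120.8313
  2       125.00       116.8017       233.6033
  3    50,125.00    45,275.4630   135,826.3891
  Σ                 45,513.0960   136,180.8238
P = 45,513.0960; D_Mac = 2.99212 yrs; D_mod = 2.89234 yrs.
DV01 ≈ 2.89234 × 45,513.0960 × 0.0001 = 13.163927.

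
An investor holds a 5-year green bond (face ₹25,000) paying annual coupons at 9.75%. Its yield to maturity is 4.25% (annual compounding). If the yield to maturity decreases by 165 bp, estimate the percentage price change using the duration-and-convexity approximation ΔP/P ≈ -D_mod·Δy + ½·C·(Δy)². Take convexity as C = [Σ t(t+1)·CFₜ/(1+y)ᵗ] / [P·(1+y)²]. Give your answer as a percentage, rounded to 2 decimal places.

With y = 0.0425:
  t   CF        PV=CF/(1+0.0425)^t    t·PV        t(t+1)·PV
  1     2,437.50     2,338.1295     2,338.1295       4,676.2590
  2     2,437.50     2,242.8101     4,485.6201      13,456.8604
  3     2,437.50     2,151.3766     6,454.1297      25,816.5188
  4     2,437.50     2,063.6706     8,254.6823      41,273.4113
  5    27,437.50    22,282.5156   111,412.5780     668,475.4682
  Σ                 31,078.5023   132,945.1396     753,698.5177
P = 31,078.5023; D_Mac = 4.27772 yrs; D_mod = 4.10333 yrs; C = 22.31441.
Duration effect: -4.10333 × (-0.0165) = +0.067705
Convexity effect: 0.5 × 22.31441 × (-0.0165)² = +0.0030375
ΔP/P ≈ +0.067705 + 0.0030375 = +0.070742 = +7.0742%.

+7.07%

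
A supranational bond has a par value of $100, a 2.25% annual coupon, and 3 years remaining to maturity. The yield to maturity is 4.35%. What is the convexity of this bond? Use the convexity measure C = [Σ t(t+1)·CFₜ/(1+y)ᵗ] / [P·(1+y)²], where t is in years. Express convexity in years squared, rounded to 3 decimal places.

10.689

With y = 0.0435:
  t   CF        PV=CF/(1+0.0435)^t    t·PV        t(t+1)·PV
  1         2.25         2.1562         2.1562           4.3124
  2         2.25         2.0663         4.1326          12.3979
  3       102.25        89.9883       269.9648       1,079.8594
  Σ                     94.2108       276.2537       1,096.5697
P = 94.2108.
Convexity = Σ t(t+1)·PV / [P·(1+y)²] = 1,096.5697 / (94.2108 × 1.088892) = 10.68933.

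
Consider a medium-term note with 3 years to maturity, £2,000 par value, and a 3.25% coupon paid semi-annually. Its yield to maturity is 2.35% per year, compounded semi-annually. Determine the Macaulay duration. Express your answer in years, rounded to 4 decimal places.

2.8844 years

Periodic yield y = 0.01175. Discount each cash flow and weight by its period:
  t   CF        PV=CF/(1+0.01175)^t    t·PV
  1        32.50        32.1226        32.1226
  2        32.50        31.7495        63.4990
  3        32.50        31.3808        94.1423
  4        32.50        31.0163       124.0653
  5        32.50        30.6561       153.2806
  6     2,032.50     1,894.9217    11,369.5304
  Σ                  2,051.8470    11,836.6403
Price P = Σ PV = 2,051.8470.
Macaulay duration = Σ(t·PV) / P = 11,836.6403 / 2,051.8470 = 5.76877 half-year periods.
In years: 5.76877 / 2 = 2.88439 years.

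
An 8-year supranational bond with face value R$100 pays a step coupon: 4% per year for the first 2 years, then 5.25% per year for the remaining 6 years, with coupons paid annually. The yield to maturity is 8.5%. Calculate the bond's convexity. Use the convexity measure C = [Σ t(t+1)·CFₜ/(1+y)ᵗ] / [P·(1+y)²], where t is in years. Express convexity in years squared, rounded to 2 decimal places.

With y = 0.085:
  t   CF        PV=CF/(1+0.085)^t    t·PV        t(t+1)·PV
  1         4.00         3.6866         3.6866           7.3733
  2         4.00         3.3978         6.7956          20.3869
  3         5.25         4.1103        12.3308          49.3232
  4         5.25         3.7883        15.1531          75.7653
  5         5.25         3.4915        17.4574         104.7447
  6         5.25         3.2180        19.3078         135.1544
  7         5.25         2.9659        20.7610         166.0883
  8       105.25        54.8005       438.4037       3,945.6331
  Σ                     79.4588       533.8961       4,504.4692
P = 79.4588.
Convexity = Σ t(t+1)·PV / [P·(1+y)²] = 4,504.4692 / (79.4588 × 1.177225) = 48.15511.

48.16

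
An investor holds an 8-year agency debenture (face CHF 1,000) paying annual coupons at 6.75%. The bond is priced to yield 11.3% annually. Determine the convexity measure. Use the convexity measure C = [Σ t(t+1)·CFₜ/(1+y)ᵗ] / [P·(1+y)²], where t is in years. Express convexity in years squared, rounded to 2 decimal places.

With y = 0.113:
  t   CF        PV=CF/(1+0.113)^t    t·PV        t(t+1)·PV
  1        67.50        60.6469        60.6469         121.2938
  2        67.50        54.4896       108.9792         326.9375
  3        67.50        48.9574       146.8722         587.4887
  4        67.50        43.9869       175.9475         879.7375
  5        67.50        39.5210       197.6050       1,185.6301
  6        67.50        35.5085       213.0512       1,491.3586
  7        67.50        31.9034       223.3241       1,786.5931
  8     1,067.50       453.3218     3,626.5741      32,639.1669
  Σ                    768.3355     4,753.0002      39,018.2062
P = 768.3355.
Convexity = Σ t(t+1)·PV / [P·(1+y)²] = 39,018.2062 / (768.3355 × 1.238769) = 40.99455.

40.99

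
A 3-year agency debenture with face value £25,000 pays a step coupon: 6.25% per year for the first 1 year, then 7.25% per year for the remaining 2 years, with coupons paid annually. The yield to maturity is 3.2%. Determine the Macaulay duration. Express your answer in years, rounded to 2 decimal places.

2.83 years

Periodic yield y = 0.032. Discount each cash flow and weight by its year:
  t   CF        PV=CF/(1+0.032)^t    t·PV
  1     1,562.50     1,514.0504     1,514.0504
  2     1,812.50     1,701.8396     3,403.6792
  3    26,812.50    24,394.8537    73,184.5611
  Σ                 27,610.7437    78,102.2906
Price P = Σ PV = 27,610.7437.
Macaulay duration = Σ(t·PV) / P = 78,102.2906 / 27,610.7437 = 2.82869 years.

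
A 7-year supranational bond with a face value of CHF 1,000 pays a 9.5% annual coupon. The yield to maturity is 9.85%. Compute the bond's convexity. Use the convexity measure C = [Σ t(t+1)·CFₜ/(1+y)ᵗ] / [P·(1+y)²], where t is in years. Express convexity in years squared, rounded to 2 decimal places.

32.57

With y = 0.0985:
  t   CF        PV=CF/(1+0.0985)^t    t·PV        t(t+1)·PV
  1        95.00        86.4816        86.4816         172.9631
  2        95.00        78.7270       157.4539         472.3618
  3        95.00        71.6677       215.0031         860.0123
  4        95.00        65.2414       260.9657       1,304.8283
  5        95.00        59.3914       296.9568       1,781.7409
  6        95.00        54.0659       324.3953       2,270.7668
  7     1,095.00       567.3012     3,971.1083      31,768.8663
  Σ                    982.8761     5,312.3646      38,631.5395
P = 982.8761.
Convexity = Σ t(t+1)·PV / [P·(1+y)²] = 38,631.5395 / (982.8761 × 1.206702) = 32.57190.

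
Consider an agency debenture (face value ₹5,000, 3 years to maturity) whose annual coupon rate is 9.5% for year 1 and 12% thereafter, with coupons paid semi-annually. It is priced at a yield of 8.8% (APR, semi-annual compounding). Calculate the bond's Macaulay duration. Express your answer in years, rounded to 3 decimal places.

Periodic yield y = 0.044. Discount each cash flow and weight by its period:
  t   CF        PV=CF/(1+0.044)^t    t·PV
  1       237.50       227.4904       227.4904
  2       237.50       217.9027       435.8054
  3       300.00       263.6451       790.9354
  4       300.00       252.5337     1,010.1346
  5       300.00       241.8905     1,209.4524
  6     5,300.00     4,093.2934    24,559.7605
  Σ                  5,296.7558    28,233.5787
Price P = Σ PV = 5,296.7558.
Macaulay duration = Σ(t·PV) / P = 28,233.5787 / 5,296.7558 = 5.33035 half-year periods.
In years: 5.33035 / 2 = 2.66518 years.

2.665 years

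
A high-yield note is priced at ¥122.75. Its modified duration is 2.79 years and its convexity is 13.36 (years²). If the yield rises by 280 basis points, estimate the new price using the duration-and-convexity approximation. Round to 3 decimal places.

Duration effect: -D_mod·Δy = -2.79 × (+0.028) = -0.078120
Convexity effect: ½·C·(Δy)² = 0.5 × 13.36 × (0.028)² = +0.00523712
ΔP/P ≈ -0.078120 + 0.00523712 = -0.07288288
New price ≈ 122.75 × (1 - 0.07288288) = 113.80362648.

¥113.804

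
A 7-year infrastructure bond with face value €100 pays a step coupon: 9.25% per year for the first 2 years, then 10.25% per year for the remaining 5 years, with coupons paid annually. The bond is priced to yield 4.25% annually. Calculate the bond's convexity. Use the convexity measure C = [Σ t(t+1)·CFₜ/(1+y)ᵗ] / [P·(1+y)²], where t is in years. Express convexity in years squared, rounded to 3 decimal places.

38.163

With y = 0.0425:
  t   CF        PV=CF/(1+0.0425)^t    t·PV        t(t+1)·PV
  1         9.25         8.8729         8.8729          17.7458
  2         9.25         8.5112        17.0224          51.0671
  3        10.25         9.0468        27.1404         108.5618
  4        10.25         8.6780        34.7120         173.5600
  5        10.25         8.3242        41.6211         249.7266
  6        10.25         7.9849        47.9092         335.3643
  7       110.25        82.3846       576.6924       4,613.5388
  Σ                    133.8026       753.9703       5,549.5643
P = 133.8026.
Convexity = Σ t(t+1)·PV / [P·(1+y)²] = 5,549.5643 / (133.8026 × 1.086806) = 38.16297.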